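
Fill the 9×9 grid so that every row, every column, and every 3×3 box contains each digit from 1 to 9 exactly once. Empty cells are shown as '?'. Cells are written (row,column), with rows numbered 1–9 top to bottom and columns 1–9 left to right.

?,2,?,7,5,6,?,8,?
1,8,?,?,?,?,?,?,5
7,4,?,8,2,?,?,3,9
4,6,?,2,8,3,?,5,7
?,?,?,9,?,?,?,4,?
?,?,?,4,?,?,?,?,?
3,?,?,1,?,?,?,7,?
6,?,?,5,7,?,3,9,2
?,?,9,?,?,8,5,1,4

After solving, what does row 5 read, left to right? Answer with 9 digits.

(1,1) = 9 (sole candidate).
(1,3) = 3 (sole candidate).
(1,9) = 1 (sole candidate).
(2,3) = 6 (sole candidate).
(2,4) = 3 (sole candidate).
(2,8) = 2 (sole candidate).
(3,3) = 5 (sole candidate).
(3,6) = 1 (sole candidate).
(3,7) = 6 (sole candidate).
(4,3) = 1 (sole candidate).
(4,7) = 9 (sole candidate).
(6,8) = 6 (sole candidate).
(7,2) = 5 (sole candidate).
(7,7) = 8 (sole candidate).
(7,9) = 6 (sole candidate).
(8,2) = 1 (sole candidate).
(8,6) = 4 (sole candidate).
(9,1) = 2 (sole candidate).
(9,2) = 7 (sole candidate).
(9,4) = 6 (sole candidate).
(9,5) = 3 (sole candidate).
(1,7) = 4 (sole candidate).
(2,6) = 9 (sole candidate).
(2,7) = 7 (sole candidate).
(5,2) = 3: row 5 has {4,9}; col 2 has {1,2,4,5,6,7,8}; box has {1,4,6} → only 3 remains.
(5,9) = 8: row 5 has {3,4,9}; col 9 has {1,2,4,5,6,7,9}; box has {4,5,6,7,9} → only 8 remains.
(6,2) = 9 (sole candidate).
(6,5) = 1 (sole candidate).
(6,7) = 2 (sole candidate).
(6,9) = 3 (sole candidate).
(7,3) = 4 (sole candidate).
(7,5) = 9 (sole candidate).
(7,6) = 2 (sole candidate).
(8,3) = 8 (sole candidate).
(2,5) = 4 (sole candidate).
(5,1) = 5: row 5 has {3,4,8,9}; col 1 has {1,2,3,4,6,7,9}; box has {1,3,4,6,9} → only 5 remains.
(5,5) = 6: row 5 has {3,4,5,8,9}; col 5 has {1,2,3,4,5,7,8,9}; box has {1,2,3,4,8,9} → only 6 remains.
(5,6) = 7: row 5 has {3,4,5,6,8,9}; col 6 has {1,2,3,4,6,8,9}; box has {1,2,3,4,6,8,9} → only 7 remains.
(5,7) = 1: row 5 has {3,4,5,6,7,8,9}; col 7 has {2,3,4,5,6,7,8,9}; box has {2,3,4,5,6,7,8,9} → only 1 remains.
(6,1) = 8 (sole candidate).
(6,3) = 7 (sole candidate).
(6,6) = 5 (sole candidate).
(5,3) = 2: row 5 has {1,3,4,5,6,7,8,9}; col 3 has {1,3,4,5,6,7,8,9}; box has {1,3,4,5,6,7,8,9} → only 2 remains.

532967148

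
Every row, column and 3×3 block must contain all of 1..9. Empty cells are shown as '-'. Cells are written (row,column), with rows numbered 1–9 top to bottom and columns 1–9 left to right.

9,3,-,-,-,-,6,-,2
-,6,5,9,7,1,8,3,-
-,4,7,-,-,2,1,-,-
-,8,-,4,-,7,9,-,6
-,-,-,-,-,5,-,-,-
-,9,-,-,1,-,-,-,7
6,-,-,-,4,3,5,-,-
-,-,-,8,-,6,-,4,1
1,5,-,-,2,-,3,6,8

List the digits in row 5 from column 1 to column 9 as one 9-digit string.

716295483

(1,4) = 5 (sole candidate).
(1,5) = 8 (sole candidate).
(1,6) = 4 (sole candidate).
(1,8) = 7 (sole candidate).
(2,1) = 2 (sole candidate).
(2,9) = 4 (sole candidate).
(3,1) = 8 (sole candidate).
(4,5) = 3 (sole candidate).
(5,9) = 3: row 5 has {5}; col 9 has {1,2,4,6,7,8}; box has {6,7,9} → only 3 remains.
(6,6) = 8 (sole candidate).
(7,9) = 9 (sole candidate).
(9,4) = 7 (sole candidate).
(9,6) = 9 (sole candidate).
(1,3) = 1 (sole candidate).
(3,5) = 6 (sole candidate).
(3,9) = 5 (sole candidate).
(4,1) = 5 (sole candidate).
(4,3) = 2 (sole candidate).
(4,8) = 1 (sole candidate).
(5,5) = 9: row 5 has {3,5}; col 5 has {1,2,3,4,6,7,8}; box has {1,3,4,5,7,8} → only 9 remains.
(7,3) = 8 (sole candidate).
(7,4) = 1 (sole candidate).
(7,8) = 2 (sole candidate).
(8,5) = 5 (sole candidate).
(8,7) = 7 (sole candidate).
(9,3) = 4 (sole candidate).
(3,4) = 3 (sole candidate).
(3,8) = 9 (sole candidate).
(5,3) = 6: row 5 has {3,5,9}; col 3 has {1,2,4,5,7,8}; box has {2,5,8,9} → only 6 remains.
(5,4) = 2: row 5 has {3,5,6,9}; col 4 has {1,3,4,5,7,8,9}; box has {1,3,4,5,7,8,9} → only 2 remains.
(5,7) = 4: row 5 has {2,3,5,6,9}; col 7 has {1,3,5,6,7,8,9}; box has {1,3,6,7,9} → only 4 remains.
(5,8) = 8: row 5 has {2,3,4,5,6,9}; col 8 has {1,2,3,4,6,7,9}; box has {1,3,4,6,7,9} → only 8 remains.
(6,3) = 3 (sole candidate).
(6,4) = 6 (sole candidate).
(6,7) = 2 (sole candidate).
(6,8) = 5 (sole candidate).
(7,2) = 7 (sole candidate).
(8,1) = 3 (sole candidate).
(8,2) = 2 (sole candidate).
(8,3) = 9 (sole candidate).
(5,1) = 7: row 5 has {2,3,4,5,6,8,9}; col 1 has {1,2,3,5,6,8,9}; box has {2,3,5,6,8,9} → only 7 remains.
(5,2) = 1: row 5 has {2,3,4,5,6,7,8,9}; col 2 has {2,3,4,5,6,7,8,9}; box has {2,3,5,6,7,8,9} → only 1 remains.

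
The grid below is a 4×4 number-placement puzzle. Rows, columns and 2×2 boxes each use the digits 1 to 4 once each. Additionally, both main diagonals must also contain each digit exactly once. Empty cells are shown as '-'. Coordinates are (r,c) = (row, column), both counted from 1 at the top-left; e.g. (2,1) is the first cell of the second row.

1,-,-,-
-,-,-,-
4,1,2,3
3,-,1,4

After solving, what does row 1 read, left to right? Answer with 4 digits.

(1,4) = 2: row 1 has {1}; col 4 has {3,4}; box has {}; anti-diagonal has {1,3} → only 2 remains.
(2,1) = 2 (sole candidate).
(2,2) = 3 (sole candidate).
(2,3) = 4 (sole candidate).
(2,4) = 1 (sole candidate).
(4,2) = 2 (sole candidate).
(1,2) = 4: row 1 has {1,2}; col 2 has {1,2,3}; box has {1,2,3} → only 4 remains.
(1,3) = 3: row 1 has {1,2,4}; col 3 has {1,2,4}; box has {1,2,4} → only 3 remains.

1432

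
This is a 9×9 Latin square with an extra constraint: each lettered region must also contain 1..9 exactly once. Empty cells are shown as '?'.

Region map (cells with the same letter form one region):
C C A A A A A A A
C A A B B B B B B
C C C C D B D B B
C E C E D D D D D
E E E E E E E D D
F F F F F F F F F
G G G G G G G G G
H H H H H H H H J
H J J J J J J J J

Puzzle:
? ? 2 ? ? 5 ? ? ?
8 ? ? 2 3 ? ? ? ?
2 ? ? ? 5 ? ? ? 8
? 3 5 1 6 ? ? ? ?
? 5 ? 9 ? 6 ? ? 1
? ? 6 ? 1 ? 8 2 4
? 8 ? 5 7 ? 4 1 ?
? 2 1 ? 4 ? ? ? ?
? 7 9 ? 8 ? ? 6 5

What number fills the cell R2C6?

7

R1C5 = 9: row 1 has {2,5}; col 5 has {1,3,4,5,6,7,8}; region has {2,5} → only 9 remains.
R5C5 = 2: row 5 has {1,5,6,9}; col 5 has {1,3,4,5,6,7,8,9}; region has {1,3,5,6,9} → only 2 remains.
R5C7 = 7: row 5 has {1,2,5,6,9}; col 7 has {4,8}; region has {1,2,3,5,6,9} → only 7 remains.
R6C2 = 9: row 6 has {1,2,4,6,8}; col 2 has {2,3,5,7,8}; region has {1,2,4,6,8} → only 9 remains.
R7C3 = 3: row 7 has {1,4,5,7,8}; col 3 has {1,2,5,6,9}; region has {1,4,5,7,8} → only 3 remains.
R8C9 = 3: row 8 has {1,2,4}; col 9 has {1,4,5,8}; region has {5,6,7,8,9} → only 3 remains.
R9C1 = 3: row 9 has {5,6,7,8,9}; col 1 has {2,8}; region has {1,2,4} → only 3 remains.
R9C4 = 4: row 9 has {3,5,6,7,8,9}; col 4 has {1,2,5,9}; region has {3,5,6,7,8,9} → only 4 remains.
R5C1 = 4: row 5 has {1,2,5,6,7,9}; col 1 has {2,3,8}; region has {1,2,3,5,6,7,9} → only 4 remains.
R5C3 = 8: row 5 has {1,2,4,5,6,7,9}; col 3 has {1,2,3,5,6,9}; region has {1,2,3,4,5,6,7,9} → only 8 remains.
R5C8 = 3: row 5 has {1,2,4,5,6,7,8,9}; col 8 has {1,2,6}; region has {1,5,6} → only 3 remains.
R3C7 = 9: row 3 has {2,5,8}; col 7 has {4,7,8}; region has {1,3,5,6} → only 9 remains.
R4C7 = 2: row 4 has {1,3,5,6}; col 7 has {4,7,8,9}; region has {1,3,5,6,9} → only 2 remains.
R4C9 = 7: row 4 has {1,2,3,5,6}; col 9 has {1,3,4,5,8}; region has {1,2,3,5,6,9} → only 7 remains.
R9C7 = 1: row 9 has {3,4,5,6,7,8,9}; col 7 has {2,4,7,8,9}; region has {3,4,5,6,7,8,9} → only 1 remains.
R1C9 = 6: row 1 has {2,5,9}; col 9 has {1,3,4,5,7,8}; region has {2,5,9} → only 6 remains.
R2C9 = 9: row 2 has {2,3,8}; col 9 has {1,3,4,5,6,7,8}; region has {2,3,8} → only 9 remains.
R4C1 = 9: row 4 has {1,2,3,5,6,7}; col 1 has {2,3,4,8}; region has {2,5,8} → only 9 remains.
R7C1 = 6: row 7 has {1,3,4,5,7,8}; col 1 has {2,3,4,8,9}; region has {1,3,4,5,7,8} → only 6 remains.
R7C9 = 2: row 7 has {1,3,4,5,6,7,8}; col 9 has {1,3,4,5,6,7,8,9}; region has {1,3,4,5,6,7,8} → only 2 remains.
R9C6 = 2: row 9 has {1,3,4,5,6,7,8,9}; col 6 has {5,6}; region has {1,3,4,5,6,7,8,9} → only 2 remains.
R1C7 = 3: row 1 has {2,5,6,9}; col 7 has {1,2,4,7,8,9}; region has {2,5,6,9} → only 3 remains.
R7C6 = 9: row 7 has {1,2,3,4,5,6,7,8}; col 6 has {2,5,6}; region has {1,2,3,4,5,6,7,8} → only 9 remains.
R2C7 = 6: in row 2, 6 can only go here (every other open cell in that row sees a 6).
R8C7 = 5: row 8 has {1,2,3,4}; col 7 has {1,2,3,4,6,7,8,9}; region has {1,2,3,4} → only 5 remains.
R8C1 = 7: row 8 has {1,2,3,4,5}; col 1 has {2,3,4,6,8,9}; region has {1,2,3,4,5} → only 7 remains.
R8C6 = 8: row 8 has {1,2,3,4,5,7}; col 6 has {2,5,6,9}; region has {1,2,3,4,5,7} → only 8 remains.
R8C8 = 9: row 8 has {1,2,3,4,5,7,8}; col 8 has {1,2,3,6}; region has {1,2,3,4,5,7,8} → only 9 remains.
R1C1 = 1: row 1 has {2,3,5,6,9}; col 1 has {2,3,4,6,7,8,9}; region has {2,5,8,9} → only 1 remains.
R1C2 = 4: row 1 has {1,2,3,5,6,9}; col 2 has {2,3,5,7,8,9}; region has {1,2,5,8,9} → only 4 remains.
R2C2 = 1: row 2 has {2,3,6,8,9}; col 2 has {2,3,4,5,7,8,9}; region has {2,3,5,6,9} → only 1 remains.
R3C2 = 6: row 3 has {2,5,8,9}; col 2 has {1,2,3,4,5,7,8,9}; region has {1,2,4,5,8,9} → only 6 remains.
R3C3 = 7: row 3 has {2,5,6,8,9}; col 3 has {1,2,3,5,6,8,9}; region has {1,2,4,5,6,8,9} → only 7 remains.
R3C4 = 3: row 3 has {2,5,6,7,8,9}; col 4 has {1,2,4,5,9}; region has {1,2,4,5,6,7,8,9} → only 3 remains.
R3C8 = 4: row 3 has {2,3,5,6,7,8,9}; col 8 has {1,2,3,6,9}; region has {2,3,6,8,9} → only 4 remains.
R4C6 = 4: row 4 has {1,2,3,5,6,7,9}; col 6 has {2,5,6,8,9}; region has {1,2,3,5,6,7,9} → only 4 remains.
R4C8 = 8: row 4 has {1,2,3,4,5,6,7,9}; col 8 has {1,2,3,4,6,9}; region has {1,2,3,4,5,6,7,9} → only 8 remains.
R6C1 = 5: row 6 has {1,2,4,6,8,9}; col 1 has {1,2,3,4,6,7,8,9}; region has {1,2,4,6,8,9} → only 5 remains.
R6C4 = 7: row 6 has {1,2,4,5,6,8,9}; col 4 has {1,2,3,4,5,9}; region has {1,2,4,5,6,8,9} → only 7 remains.
R6C6 = 3: row 6 has {1,2,4,5,6,7,8,9}; col 6 has {2,4,5,6,8,9}; region has {1,2,4,5,6,7,8,9} → only 3 remains.
R8C4 = 6: row 8 has {1,2,3,4,5,7,8,9}; col 4 has {1,2,3,4,5,7,9}; region has {1,2,3,4,5,7,8,9} → only 6 remains.
R1C4 = 8: row 1 has {1,2,3,4,5,6,9}; col 4 has {1,2,3,4,5,6,7,9}; region has {1,2,3,5,6,9} → only 8 remains.
R1C8 = 7: row 1 has {1,2,3,4,5,6,8,9}; col 8 has {1,2,3,4,6,8,9}; region has {1,2,3,5,6,8,9} → only 7 remains.
R2C3 = 4: row 2 has {1,2,3,6,8,9}; col 3 has {1,2,3,5,6,7,8,9}; region has {1,2,3,5,6,7,8,9} → only 4 remains.
R2C6 = 7: row 2 has {1,2,3,4,6,8,9}; col 6 has {2,3,4,5,6,8,9}; region has {2,3,4,6,8,9} → only 7 remains.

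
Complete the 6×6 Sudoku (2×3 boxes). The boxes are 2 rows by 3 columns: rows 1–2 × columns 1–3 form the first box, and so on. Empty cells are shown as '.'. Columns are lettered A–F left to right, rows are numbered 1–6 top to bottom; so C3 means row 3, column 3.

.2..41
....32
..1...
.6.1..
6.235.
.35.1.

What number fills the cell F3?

E4 = 2: row 4 has {1,6}; col 5 has {1,3,4,5}; box has {1} → only 2 remains.
F5 = 4: row 5 has {2,3,5,6}; col 6 has {1,2}; box has {1,3,5} → only 4 remains.
A6 = 4: row 6 has {1,3,5}; col 1 has {6}; box has {2,3,5,6} → only 4 remains.
F6 = 6: row 6 has {1,3,4,5}; col 6 has {1,2,4}; box has {1,3,4,5} → only 6 remains.
E3 = 6: row 3 has {1}; col 5 has {1,2,3,4,5}; box has {1,2} → only 6 remains.
B5 = 1: row 5 has {2,3,4,5,6}; col 2 has {2,3,6}; box has {2,3,4,5,6} → only 1 remains.
D6 = 2: row 6 has {1,3,4,5,6}; col 4 has {1,3}; box has {1,3,4,5,6} → only 2 remains.
A2 = 1: in row 2, 1 can only go here (every other open cell in that row sees a 1).
A3 = 2: in row 3, 2 can only go here (every other open cell in that row sees a 2).
F3 = 3: in row 3, 3 can only go here (every other open cell in that row sees a 3).

3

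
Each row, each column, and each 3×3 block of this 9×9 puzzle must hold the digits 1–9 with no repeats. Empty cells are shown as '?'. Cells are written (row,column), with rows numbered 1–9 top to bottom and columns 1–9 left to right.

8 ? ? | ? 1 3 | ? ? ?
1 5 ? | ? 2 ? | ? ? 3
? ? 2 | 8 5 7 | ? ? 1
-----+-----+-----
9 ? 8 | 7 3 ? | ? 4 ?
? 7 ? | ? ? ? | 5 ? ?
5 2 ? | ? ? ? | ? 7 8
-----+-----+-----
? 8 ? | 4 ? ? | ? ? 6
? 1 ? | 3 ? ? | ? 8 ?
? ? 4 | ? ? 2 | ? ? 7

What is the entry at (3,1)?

(4,2) = 6: row 4 has {3,4,7,8,9}; col 2 has {1,2,5,7,8}; box has {2,5,7,8,9} → only 6 remains.
(4,9) = 2: row 4 has {3,4,6,7,8,9}; col 9 has {1,3,6,7,8}; box has {4,5,7,8} → only 2 remains.
(5,9) = 9: row 5 has {5,7}; col 9 has {1,2,3,6,7,8}; box has {2,4,5,7,8} → only 9 remains.
(4,7) = 1: row 4 has {2,3,4,6,7,8,9}; col 7 has {5}; box has {2,4,5,7,8,9} → only 1 remains.
(4,6) = 5: row 4 has {1,2,3,4,6,7,8,9}; col 6 has {2,3,7}; box has {3,7} → only 5 remains.
(2,7) = 8: in row 2, 8 can only go here (every other open cell in that row sees an 8).
(2,6) = 4: in row 2, 4 can only go here (every other open cell in that row sees a 4).
(2,3) = 7: in row 2, 7 can only go here (every other open cell in that row sees a 7).
(1,7) = 7: in row 1, 7 can only go here (every other open cell in that row sees a 7).
(1,8) = 2: in row 1, 2 can only go here (every other open cell in that row sees a 2).
(1,9) = 5: in row 1, 5 can only go here (every other open cell in that row sees a 5).
(8,9) = 4: row 8 has {1,3,8}; col 9 has {1,2,3,5,6,7,8,9}; box has {6,7,8} → only 4 remains.
(1,2) = 4: in row 1, 4 can only go here (every other open cell in that row sees a 4).
(3,7) = 4: in row 3, 4 can only go here (every other open cell in that row sees a 4).
(5,4) = 2: in row 5, 2 can only go here (every other open cell in that row sees a 2).
(6,5) = 4: in row 6, 4 can only go here (every other open cell in that row sees a 4).
(5,1) = 4: in row 5, 4 can only go here (every other open cell in that row sees a 4).
(8,3) = 5: in row 8, 5 can only go here (every other open cell in that row sees a 5).
(7,8) = 5: in row 7, 5 can only go here (every other open cell in that row sees a 5).
(7,6) = 1: in row 7, 1 can only go here (every other open cell in that row sees a 1).
(5,3) = 1: in row 5, 1 can only go here (every other open cell in that row sees a 1).
(6,3) = 3: row 6 has {2,4,5,7,8}; col 3 has {1,2,4,5,7,8}; box has {1,2,4,5,6,7,8,9} → only 3 remains.
(6,7) = 6: row 6 has {2,3,4,5,7,8}; col 7 has {1,4,5,7,8}; box has {1,2,4,5,7,8,9} → only 6 remains.
(7,3) = 9: row 7 has {1,4,5,6,8}; col 3 has {1,2,3,4,5,7,8}; box has {1,4,5,8} → only 9 remains.
(7,5) = 7: row 7 has {1,4,5,6,8,9}; col 5 has {1,2,3,4,5}; box has {1,2,3,4} → only 7 remains.
(9,2) = 3: row 9 has {2,4,7}; col 2 has {1,2,4,5,6,7,8}; box has {1,4,5,8,9} → only 3 remains.
(9,7) = 9: row 9 has {2,3,4,7}; col 7 has {1,4,5,6,7,8}; box has {4,5,6,7,8} → only 9 remains.
(9,8) = 1: row 9 has {2,3,4,7,9}; col 8 has {2,4,5,7,8}; box has {4,5,6,7,8,9} → only 1 remains.
(1,3) = 6: row 1 has {1,2,3,4,5,7,8}; col 3 has {1,2,3,4,5,7,8,9}; box has {1,2,4,5,7,8} → only 6 remains.
(1,4) = 9: row 1 has {1,2,3,4,5,6,7,8}; col 4 has {2,3,4,7,8}; box has {1,2,3,4,5,7,8} → only 9 remains.
(2,4) = 6: row 2 has {1,2,3,4,5,7,8}; col 4 has {2,3,4,7,8,9}; box has {1,2,3,4,5,7,8,9} → only 6 remains.
(2,8) = 9: row 2 has {1,2,3,4,5,6,7,8}; col 8 has {1,2,4,5,7,8}; box has {1,2,3,4,5,7,8} → only 9 remains.
(3,1) = 3: row 3 has {1,2,4,5,7,8}; col 1 has {1,4,5,8,9}; box has {1,2,4,5,6,7,8} → only 3 remains.

3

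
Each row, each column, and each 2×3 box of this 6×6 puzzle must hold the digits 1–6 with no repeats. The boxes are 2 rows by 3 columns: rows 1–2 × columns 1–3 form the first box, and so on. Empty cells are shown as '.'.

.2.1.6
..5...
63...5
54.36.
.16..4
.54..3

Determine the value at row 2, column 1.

1

row 1, column 3 = 3 (sole candidate).
row 2, column 2 = 6 (sole candidate).
row 2, column 6 = 2 (sole candidate).
row 4, column 6 = 1 (sole candidate).
row 6, column 1 = 2 (sole candidate).
row 6, column 4 = 6 (sole candidate).
row 6, column 5 = 1 (sole candidate).
row 1, column 1 = 4 (sole candidate).
row 1, column 5 = 5 (sole candidate).
row 2, column 1 = 1: row 2 has {2,5,6}; col 1 has {2,4,5,6}; box has {2,3,4,5,6} → only 1 remains.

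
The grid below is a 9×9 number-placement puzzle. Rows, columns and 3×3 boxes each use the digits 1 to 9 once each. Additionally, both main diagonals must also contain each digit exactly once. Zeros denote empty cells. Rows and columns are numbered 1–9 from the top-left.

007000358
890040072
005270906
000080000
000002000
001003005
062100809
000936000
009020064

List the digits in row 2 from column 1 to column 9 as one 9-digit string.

row 1, column 4 = 6: row 1 has {3,5,7,8}; col 4 has {1,2,9}; box has {2,4,7} → only 6 remains.
row 2, column 7 = 1: row 2 has {2,4,7,8,9}; col 7 has {3,8,9}; box has {2,3,5,6,7,8,9} → only 1 remains.
row 3, column 8 = 4: row 3 has {2,5,6,7,9}; col 8 has {5,6,7}; box has {1,2,3,5,6,7,8,9} → only 4 remains.
row 4, column 4 = 7: row 4 has {8}; col 4 has {1,2,6,9}; box has {2,3,8}; main diagonal has {3,4,5,8,9} → only 7 remains.
row 6, column 4 = 4: row 6 has {1,3,5}; col 4 has {1,2,6,7,9}; box has {2,3,7,8}; anti-diagonal has {2,7,8,9} → only 4 remains.
row 7, column 5 = 5: row 7 has {1,2,6,8,9}; col 5 has {2,3,4,7,8}; box has {1,2,3,6,9} → only 5 remains.
row 7, column 8 = 3: row 7 has {1,2,5,6,8,9}; col 8 has {4,5,6,7}; box has {4,6,8,9} → only 3 remains.
row 9, column 4 = 8: row 9 has {2,4,6,9}; col 4 has {1,2,4,6,7,9}; box has {1,2,3,5,6,9} → only 8 remains.
row 9, column 6 = 7: row 9 has {2,4,6,8,9}; col 6 has {2,3,6}; box has {1,2,3,5,6,8,9} → only 7 remains.
row 9, column 7 = 5: row 9 has {2,4,6,7,8,9}; col 7 has {1,3,8,9}; box has {3,4,6,8,9} → only 5 remains.
row 2, column 6 = 5: row 2 has {1,2,4,7,8,9}; col 6 has {2,3,6,7}; box has {2,4,6,7} → only 5 remains.
row 4, column 6 = 1: row 4 has {7,8}; col 6 has {2,3,5,6,7}; box has {2,3,4,7,8}; anti-diagonal has {2,4,7,8,9} → only 1 remains.
row 4, column 9 = 3: row 4 has {1,7,8}; col 9 has {2,4,5,6,8,9}; box has {5} → only 3 remains.
row 5, column 4 = 5: row 5 has {2}; col 4 has {1,2,4,6,7,8,9}; box has {1,2,3,4,7,8} → only 5 remains.
row 5, column 5 = 6: row 5 has {2,5}; col 5 has {2,3,4,5,7,8}; box has {1,2,3,4,5,7,8}; main diagonal has {3,4,5,7,8,9}; anti-diagonal has {1,2,4,7,8,9} → only 6 remains.
row 6, column 5 = 9: row 6 has {1,3,4,5}; col 5 has {2,3,4,5,6,7,8}; box has {1,2,3,4,5,6,7,8} → only 9 remains.
row 7, column 6 = 4: row 7 has {1,2,3,5,6,8,9}; col 6 has {1,2,3,5,6,7}; box has {1,2,3,5,6,7,8,9} → only 4 remains.
row 8, column 2 = 5: row 8 has {3,6,9}; col 2 has {6,9}; box has {2,6,9}; anti-diagonal has {1,2,4,6,7,8,9} → only 5 remains.
row 9, column 1 = 3: row 9 has {2,4,5,6,7,8,9}; col 1 has {8}; box has {2,5,6,9}; anti-diagonal has {1,2,4,5,6,7,8,9} → only 3 remains.
row 9, column 2 = 1: row 9 has {2,3,4,5,6,7,8,9}; col 2 has {5,6,9}; box has {2,3,5,6,9} → only 1 remains.
row 1, column 5 = 1: row 1 has {3,5,6,7,8}; col 5 has {2,3,4,5,6,7,8,9}; box has {2,4,5,6,7} → only 1 remains.
row 1, column 6 = 9: row 1 has {1,3,5,6,7,8}; col 6 has {1,2,3,4,5,6,7}; box has {1,2,4,5,6,7} → only 9 remains.
row 2, column 4 = 3: row 2 has {1,2,4,5,7,8,9}; col 4 has {1,2,4,5,6,7,8,9}; box has {1,2,4,5,6,7,9} → only 3 remains.
row 3, column 1 = 1: row 3 has {2,4,5,6,7,9}; col 1 has {3,8}; box has {5,7,8,9} → only 1 remains.
row 3, column 2 = 3: row 3 has {1,2,4,5,6,7,9}; col 2 has {1,5,6,9}; box has {1,5,7,8,9} → only 3 remains.
row 3, column 6 = 8: row 3 has {1,2,3,4,5,6,7,9}; col 6 has {1,2,3,4,5,6,7,9}; box has {1,2,3,4,5,6,7,9} → only 8 remains.
row 7, column 1 = 7: row 7 has {1,2,3,4,5,6,8,9}; col 1 has {1,3,8}; box has {1,2,3,5,6,9} → only 7 remains.
row 8, column 1 = 4: row 8 has {3,5,6,9}; col 1 has {1,3,7,8}; box has {1,2,3,5,6,7,9} → only 4 remains.
row 8, column 3 = 8: row 8 has {3,4,5,6,9}; col 3 has {1,2,5,7,9}; box has {1,2,3,4,5,6,7,9} → only 8 remains.
row 1, column 1 = 2: row 1 has {1,3,5,6,7,8,9}; col 1 has {1,3,4,7,8}; box has {1,3,5,7,8,9}; main diagonal has {3,4,5,6,7,8,9} → only 2 remains.
row 1, column 2 = 4: row 1 has {1,2,3,5,6,7,8,9}; col 2 has {1,3,5,6,9}; box has {1,2,3,5,7,8,9} → only 4 remains.
row 2, column 3 = 6: row 2 has {1,2,3,4,5,7,8,9}; col 3 has {1,2,5,7,8,9}; box has {1,2,3,4,5,7,8,9} → only 6 remains.

896345172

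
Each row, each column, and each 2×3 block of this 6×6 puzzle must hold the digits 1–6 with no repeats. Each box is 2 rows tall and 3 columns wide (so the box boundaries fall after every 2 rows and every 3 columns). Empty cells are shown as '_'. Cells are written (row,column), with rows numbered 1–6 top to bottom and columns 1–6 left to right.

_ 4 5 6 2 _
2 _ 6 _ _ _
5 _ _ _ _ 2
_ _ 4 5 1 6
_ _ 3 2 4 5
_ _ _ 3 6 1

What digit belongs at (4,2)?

2

(1,6) = 3: row 1 has {2,4,5,6}; col 6 has {1,2,5,6}; box has {2,6} → only 3 remains.
(2,5) = 5: row 2 has {2,6}; col 5 has {1,2,4,6}; box has {2,3,6} → only 5 remains.
(2,6) = 4: row 2 has {2,5,6}; col 6 has {1,2,3,5,6}; box has {2,3,5,6} → only 4 remains.
(3,3) = 1: row 3 has {2,5}; col 3 has {3,4,5,6}; box has {4,5} → only 1 remains.
(3,4) = 4: row 3 has {1,2,5}; col 4 has {2,3,5,6}; box has {1,2,5,6} → only 4 remains.
(3,5) = 3: row 3 has {1,2,4,5}; col 5 has {1,2,4,5,6}; box has {1,2,4,5,6} → only 3 remains.
(4,1) = 3: row 4 has {1,4,5,6}; col 1 has {2,5}; box has {1,4,5} → only 3 remains.
(4,2) = 2: row 4 has {1,3,4,5,6}; col 2 has {4}; box has {1,3,4,5} → only 2 remains.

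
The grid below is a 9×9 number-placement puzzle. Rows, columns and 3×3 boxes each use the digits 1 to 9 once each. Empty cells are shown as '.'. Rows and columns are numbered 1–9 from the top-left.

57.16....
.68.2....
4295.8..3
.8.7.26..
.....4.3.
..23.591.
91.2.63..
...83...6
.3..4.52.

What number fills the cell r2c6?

3

r1c3 = 3: row 1 has {1,5,6,7}; col 3 has {2,8,9}; box has {2,4,5,6,7,8,9} → only 3 remains.
r1c6 = 9: row 1 has {1,3,5,6,7}; col 6 has {2,4,5,6,8}; box has {1,2,5,6,8} → only 9 remains.
r2c1 = 1: row 2 has {2,6,8}; col 1 has {4,5,9}; box has {2,3,4,5,6,7,8,9} → only 1 remains.
r2c4 = 4: row 2 has {1,2,6,8}; col 4 has {1,2,3,5,7,8}; box has {1,2,5,6,8,9} → only 4 remains.
r2c7 = 7: row 2 has {1,2,4,6,8}; col 7 has {3,5,6,9}; box has {3} → only 7 remains.
r3c5 = 7: row 3 has {2,3,4,5,8,9}; col 5 has {2,3,4,6}; box has {1,2,4,5,6,8,9} → only 7 remains.
r3c7 = 1: row 3 has {2,3,4,5,7,8,9}; col 7 has {3,5,6,7,9}; box has {3,7} → only 1 remains.
r3c8 = 6: row 3 has {1,2,3,4,5,7,8,9}; col 8 has {1,2,3}; box has {1,3,7} → only 6 remains.
r4c1 = 3: row 4 has {2,6,7,8}; col 1 has {1,4,5,9}; box has {2,8} → only 3 remains.
r6c2 = 4: row 6 has {1,2,3,5,9}; col 2 has {1,2,3,6,7,8}; box has {2,3,8} → only 4 remains.
r6c5 = 8: row 6 has {1,2,3,4,5,9}; col 5 has {2,3,4,6,7}; box has {2,3,4,5,7} → only 8 remains.
r6c9 = 7: row 6 has {1,2,3,4,5,8,9}; col 9 has {3,6}; box has {1,3,6,9} → only 7 remains.
r7c5 = 5: row 7 has {1,2,3,6,9}; col 5 has {2,3,4,6,7,8}; box has {2,3,4,6,8} → only 5 remains.
r8c2 = 5: row 8 has {3,6,8}; col 2 has {1,2,3,4,6,7,8}; box has {1,3,9} → only 5 remains.
r8c7 = 4: row 8 has {3,5,6,8}; col 7 has {1,3,5,6,7,9}; box has {2,3,5,6} → only 4 remains.
r9c4 = 9: row 9 has {2,3,4,5}; col 4 has {1,2,3,4,5,7,8}; box has {2,3,4,5,6,8} → only 9 remains.
r2c6 = 3: row 2 has {1,2,4,6,7,8}; col 6 has {2,4,5,6,8,9}; box has {1,2,4,5,6,7,8,9} → only 3 remains.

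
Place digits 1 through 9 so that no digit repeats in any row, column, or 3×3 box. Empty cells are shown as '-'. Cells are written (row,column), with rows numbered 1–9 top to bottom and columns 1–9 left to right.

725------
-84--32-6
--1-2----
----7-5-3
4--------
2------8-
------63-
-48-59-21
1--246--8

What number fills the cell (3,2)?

(2,1) = 9 (sole candidate).
(2,5) = 1 (sole candidate).
(7,1) = 5 (sole candidate).
(7,5) = 8 (sole candidate).
(8,7) = 7 (sole candidate).
(9,7) = 9 (sole candidate).
(9,8) = 5 (sole candidate).
(2,8) = 7 (sole candidate).
(5,7) = 1 (sole candidate).
(6,7) = 4 (sole candidate).
(7,9) = 4 (sole candidate).
(8,4) = 3 (sole candidate).
(1,9) = 9 (sole candidate).
(2,4) = 5 (sole candidate).
(3,8) = 4 (sole candidate).
(3,9) = 5 (sole candidate).
(6,9) = 7 (sole candidate).
(8,1) = 6 (sole candidate).
(1,5) = 6 (sole candidate).
(1,8) = 1 (sole candidate).
(3,1) = 3 (sole candidate).
(3,2) = 6: row 3 has {1,2,3,4,5}; col 2 has {2,4,8}; box has {1,2,3,4,5,7,8,9} → only 6 remains.

6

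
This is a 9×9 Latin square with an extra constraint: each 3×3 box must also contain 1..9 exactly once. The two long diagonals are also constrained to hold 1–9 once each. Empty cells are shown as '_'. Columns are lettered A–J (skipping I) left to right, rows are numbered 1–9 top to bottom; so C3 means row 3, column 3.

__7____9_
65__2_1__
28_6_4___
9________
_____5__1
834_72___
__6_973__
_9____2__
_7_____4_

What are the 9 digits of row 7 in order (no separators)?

A5 = 7: row 5 has {1,5}; col 1 has {2,6,8,9}; box has {3,4,8,9} → only 7 remains.
C5 = 2: row 5 has {1,5,7}; col 3 has {4,6,7}; box has {3,4,7,8,9} → only 2 remains.
D6 = 1: row 6 has {2,3,4,7,8}; col 4 has {6}; box has {2,5,7}; anti-diagonal has {6,9} → only 1 remains.
B5 = 6: row 5 has {1,2,5,7}; col 2 has {3,5,7,8,9}; box has {2,3,4,7,8,9} → only 6 remains.
B4 = 1: row 4 has {9}; col 2 has {3,5,6,7,8,9}; box has {2,3,4,6,7,8,9} → only 1 remains.
C4 = 5: row 4 has {1,9}; col 3 has {2,4,6,7}; box has {1,2,3,4,6,7,8,9} → only 5 remains.
B1 = 4: row 1 has {7,9}; col 2 has {1,3,5,6,7,8,9}; box has {2,5,6,7,8} → only 4 remains.
B7 = 2: row 7 has {3,6,7,9}; col 2 has {1,3,4,5,6,7,8,9}; box has {6,7,9} → only 2 remains.
A1 = 1: row 1 has {4,7,9}; col 1 has {2,6,7,8,9}; box has {2,4,5,6,7,8}; main diagonal has {2,3,5} → only 1 remains.
C3 = 9: row 3 has {2,4,6,8}; col 3 has {2,4,5,6,7}; box has {1,2,4,5,6,7,8}; main diagonal has {1,2,3,5} → only 9 remains.
C2 = 3: row 2 has {1,2,5,6}; col 3 has {2,4,5,6,7,9}; box has {1,2,4,5,6,7,8,9} → only 3 remains.
J1 = 2: in row 1, 2 can only go here (every other open cell in that row sees a 2).
G1 = 6: in row 1, 6 can only go here (every other open cell in that row sees a 6).
J2 = 4: in row 2, 4 can only go here (every other open cell in that row sees a 4).
E3 = 1: in row 3, 1 can only go here (every other open cell in that row sees a 1).
H4 = 2: in row 4, 2 can only go here (every other open cell in that row sees a 2).
H7 = 1: in row 7, 1 can only go here (every other open cell in that row sees a 1).
D9 = 2: in row 9, 2 can only go here (every other open cell in that row sees a 2).
G9 = 9: in row 9, 9 can only go here (every other open cell in that row sees a 9).
G6 = 5: row 6 has {1,2,3,4,7,8}; col 7 has {1,2,3,6,9}; box has {1,2} → only 5 remains.
H6 = 6: row 6 has {1,2,3,4,5,7,8}; col 8 has {1,2,4,9}; box has {1,2,5} → only 6 remains.
J6 = 9: row 6 has {1,2,3,4,5,6,7,8}; col 9 has {1,2,4}; box has {1,2,5,6} → only 9 remains.
G3 = 7: row 3 has {1,2,4,6,8,9}; col 7 has {1,2,3,5,6,9}; box has {1,2,4,6,9}; anti-diagonal has {1,2,6,9} → only 7 remains.
H2 = 8: row 2 has {1,2,3,4,5,6}; col 8 has {1,2,4,6,9}; box has {1,2,4,6,7,9}; anti-diagonal has {1,2,6,7,9} → only 8 remains.
F4 = 3: row 4 has {1,2,5,9}; col 6 has {2,4,5,7}; box has {1,2,5,7}; anti-diagonal has {1,2,6,7,8,9} → only 3 remains.
E5 = 4: row 5 has {1,2,5,6,7}; col 5 has {1,2,7,9}; box has {1,2,3,5,7}; main diagonal has {1,2,3,5,9}; anti-diagonal has {1,2,3,6,7,8,9} → only 4 remains.
G5 = 8: row 5 has {1,2,4,5,6,7}; col 7 has {1,2,3,5,6,7,9}; box has {1,2,5,6,9} → only 8 remains.
H5 = 3: row 5 has {1,2,4,5,6,7,8}; col 8 has {1,2,4,6,8,9}; box has {1,2,5,6,8,9} → only 3 remains.
H8 = 7: row 8 has {2,9}; col 8 has {1,2,3,4,6,8,9}; box has {1,2,3,4,9}; main diagonal has {1,2,3,4,5,9} → only 7 remains.
A9 = 5: row 9 has {2,4,7,9}; col 1 has {1,2,6,7,8,9}; box has {2,6,7,9}; anti-diagonal has {1,2,3,4,6,7,8,9} → only 5 remains.
F1 = 8: row 1 has {1,2,4,6,7,9}; col 6 has {2,3,4,5,7}; box has {1,2,4,6} → only 8 remains.
F2 = 9: row 2 has {1,2,3,4,5,6,8}; col 6 has {2,3,4,5,7,8}; box has {1,2,4,6,8} → only 9 remains.
H3 = 5: row 3 has {1,2,4,6,7,8,9}; col 8 has {1,2,3,4,6,7,8,9}; box has {1,2,4,6,7,8,9} → only 5 remains.
J3 = 3: row 3 has {1,2,4,5,6,7,8,9}; col 9 has {1,2,4,9}; box has {1,2,4,5,6,7,8,9} → only 3 remains.
D4 = 8: row 4 has {1,2,3,5,9}; col 4 has {1,2,6}; box has {1,2,3,4,5,7}; main diagonal has {1,2,3,4,5,7,9} → only 8 remains.
E4 = 6: row 4 has {1,2,3,5,8,9}; col 5 has {1,2,4,7,9}; box has {1,2,3,4,5,7,8} → only 6 remains.
G4 = 4: row 4 has {1,2,3,5,6,8,9}; col 7 has {1,2,3,5,6,7,8,9}; box has {1,2,3,5,6,8,9} → only 4 remains.
J4 = 7: row 4 has {1,2,3,4,5,6,8,9}; col 9 has {1,2,3,4,9}; box has {1,2,3,4,5,6,8,9} → only 7 remains.
D5 = 9: row 5 has {1,2,3,4,5,6,7,8}; col 4 has {1,2,6,8}; box has {1,2,3,4,5,6,7,8} → only 9 remains.
A7 = 4: row 7 has {1,2,3,6,7,9}; col 1 has {1,2,5,6,7,8,9}; box has {2,5,6,7,9} → only 4 remains.
D7 = 5: row 7 has {1,2,3,4,6,7,9}; col 4 has {1,2,6,8,9}; box has {2,7,9} → only 5 remains.
J7 = 8: row 7 has {1,2,3,4,5,6,7,9}; col 9 has {1,2,3,4,7,9}; box has {1,2,3,4,7,9} → only 8 remains.

426597318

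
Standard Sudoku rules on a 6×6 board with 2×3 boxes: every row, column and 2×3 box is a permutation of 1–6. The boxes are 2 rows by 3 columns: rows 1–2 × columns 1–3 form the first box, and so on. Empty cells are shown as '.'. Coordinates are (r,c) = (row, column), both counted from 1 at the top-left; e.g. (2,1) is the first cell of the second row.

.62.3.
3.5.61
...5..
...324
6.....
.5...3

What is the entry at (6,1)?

2

(1,4) = 4: row 1 has {2,3,6}; col 4 has {3,5}; box has {1,3,6} → only 4 remains.
(1,6) = 5: row 1 has {2,3,4,6}; col 6 has {1,3,4}; box has {1,3,4,6} → only 5 remains.
(2,2) = 4: row 2 has {1,3,5,6}; col 2 has {5,6}; box has {2,3,5,6} → only 4 remains.
(2,4) = 2: row 2 has {1,3,4,5,6}; col 4 has {3,4,5}; box has {1,3,4,5,6} → only 2 remains.
(3,5) = 1: row 3 has {5}; col 5 has {2,3,6}; box has {2,3,4,5} → only 1 remains.
(3,6) = 6: row 3 has {1,5}; col 6 has {1,3,4,5}; box has {1,2,3,4,5} → only 6 remains.
(4,2) = 1: row 4 has {2,3,4}; col 2 has {4,5,6}; box has {} → only 1 remains.
(4,3) = 6: row 4 has {1,2,3,4}; col 3 has {2,5}; box has {1} → only 6 remains.
(5,4) = 1: row 5 has {6}; col 4 has {2,3,4,5}; box has {3} → only 1 remains.
(5,6) = 2: row 5 has {1,6}; col 6 has {1,3,4,5,6}; box has {1,3} → only 2 remains.
(6,4) = 6: row 6 has {3,5}; col 4 has {1,2,3,4,5}; box has {1,2,3} → only 6 remains.
(6,5) = 4: row 6 has {3,5,6}; col 5 has {1,2,3,6}; box has {1,2,3,6} → only 4 remains.
(1,1) = 1: row 1 has {2,3,4,5,6}; col 1 has {3,6}; box has {2,3,4,5,6} → only 1 remains.
(4,1) = 5: row 4 has {1,2,3,4,6}; col 1 has {1,3,6}; box has {1,6} → only 5 remains.
(5,2) = 3: row 5 has {1,2,6}; col 2 has {1,4,5,6}; box has {5,6} → only 3 remains.
(5,3) = 4: row 5 has {1,2,3,6}; col 3 has {2,5,6}; box has {3,5,6} → only 4 remains.
(5,5) = 5: row 5 has {1,2,3,4,6}; col 5 has {1,2,3,4,6}; box has {1,2,3,4,6} → only 5 remains.
(6,1) = 2: row 6 has {3,4,5,6}; col 1 has {1,3,5,6}; box has {3,4,5,6} → only 2 remains.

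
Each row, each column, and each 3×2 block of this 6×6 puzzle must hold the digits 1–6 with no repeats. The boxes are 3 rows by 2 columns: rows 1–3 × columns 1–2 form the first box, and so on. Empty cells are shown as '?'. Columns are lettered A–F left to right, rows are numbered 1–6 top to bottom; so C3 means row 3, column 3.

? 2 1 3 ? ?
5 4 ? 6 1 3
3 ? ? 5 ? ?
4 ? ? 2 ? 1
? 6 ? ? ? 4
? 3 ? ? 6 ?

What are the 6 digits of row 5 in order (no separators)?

A1 = 6: row 1 has {1,2,3}; col 1 has {3,4,5}; box has {2,3,4,5} → only 6 remains.
F1 = 5: row 1 has {1,2,3,6}; col 6 has {1,3,4}; box has {1,3} → only 5 remains.
C2 = 2: row 2 has {1,3,4,5,6}; col 3 has {1}; box has {1,3,5,6} → only 2 remains.
B3 = 1: row 3 has {3,5}; col 2 has {2,3,4,6}; box has {2,3,4,5,6} → only 1 remains.
C3 = 4: row 3 has {1,3,5}; col 3 has {1,2}; box has {1,2,3,5,6} → only 4 remains.
E3 = 2: row 3 has {1,3,4,5}; col 5 has {1,6}; box has {1,3,5} → only 2 remains.
F3 = 6: row 3 has {1,2,3,4,5}; col 6 has {1,3,4,5}; box has {1,2,3,5} → only 6 remains.
B4 = 5: row 4 has {1,2,4}; col 2 has {1,2,3,4,6}; box has {3,4,6} → only 5 remains.
E4 = 3: row 4 has {1,2,4,5}; col 5 has {1,2,6}; box has {1,4,6} → only 3 remains.
D5 = 1: row 5 has {4,6}; col 4 has {2,3,5,6}; box has {2} → only 1 remains.
E5 = 5: row 5 has {1,4,6}; col 5 has {1,2,3,6}; box has {1,3,4,6} → only 5 remains.
C6 = 5: row 6 has {3,6}; col 3 has {1,2,4}; box has {1,2} → only 5 remains.
D6 = 4: row 6 has {3,5,6}; col 4 has {1,2,3,5,6}; box has {1,2,5} → only 4 remains.
F6 = 2: row 6 has {3,4,5,6}; col 6 has {1,3,4,5,6}; box has {1,3,4,5,6} → only 2 remains.
E1 = 4: row 1 has {1,2,3,5,6}; col 5 has {1,2,3,5,6}; box has {1,2,3,5,6} → only 4 remains.
C4 = 6: row 4 has {1,2,3,4,5}; col 3 has {1,2,4,5}; box has {1,2,4,5} → only 6 remains.
A5 = 2: row 5 has {1,4,5,6}; col 1 has {3,4,5,6}; box has {3,4,5,6} → only 2 remains.
C5 = 3: row 5 has {1,2,4,5,6}; col 3 has {1,2,4,5,6}; box has {1,2,4,5,6} → only 3 remains.

263154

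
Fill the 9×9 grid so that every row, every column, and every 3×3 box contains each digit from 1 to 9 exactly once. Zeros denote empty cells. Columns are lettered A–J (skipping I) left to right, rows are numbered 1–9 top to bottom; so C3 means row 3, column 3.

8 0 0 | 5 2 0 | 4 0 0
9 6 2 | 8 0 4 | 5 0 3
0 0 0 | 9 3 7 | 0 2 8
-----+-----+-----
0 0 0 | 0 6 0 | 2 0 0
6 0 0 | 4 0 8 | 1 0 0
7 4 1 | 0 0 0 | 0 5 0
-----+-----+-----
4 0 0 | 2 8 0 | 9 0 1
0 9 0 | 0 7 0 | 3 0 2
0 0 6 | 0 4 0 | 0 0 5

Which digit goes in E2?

E2 = 1: row 2 has {2,3,4,5,6,8,9}; col 5 has {2,3,4,6,7,8}; box has {2,3,4,5,7,8,9} → only 1 remains.

1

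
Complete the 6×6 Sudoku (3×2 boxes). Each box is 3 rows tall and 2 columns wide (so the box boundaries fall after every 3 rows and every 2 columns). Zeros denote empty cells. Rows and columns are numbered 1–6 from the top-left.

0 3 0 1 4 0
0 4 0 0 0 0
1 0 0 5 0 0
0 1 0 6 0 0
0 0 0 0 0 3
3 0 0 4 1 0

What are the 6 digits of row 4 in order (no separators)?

213654

row 5, column 4 = 2 (sole candidate).
row 6, column 3 = 5 (sole candidate).
row 2, column 4 = 3 (sole candidate).
row 4, column 3 = 3: row 4 has {1,6}; col 3 has {5}; box has {2,4,5,6} → only 3 remains.
row 5, column 3 = 1 (sole candidate).
row 2, column 6 = 1 (hidden single in row 2).
row 3, column 5 = 3 (hidden single in row 3).
row 3, column 3 = 4 (hidden single in row 3).
row 5, column 1 = 4 (hidden single in row 5).
row 4, column 6 = 4: in row 4, 4 can only go here (every other open cell in that row sees a 4).
row 5, column 2 = 5 (hidden single in column 2).
row 4, column 1 = 2: row 4 has {1,3,4,6}; col 1 has {1,3,4}; box has {1,3,4,5} → only 2 remains.
row 4, column 5 = 5: row 4 has {1,2,3,4,6}; col 5 has {1,3,4}; box has {1,3,4} → only 5 remains.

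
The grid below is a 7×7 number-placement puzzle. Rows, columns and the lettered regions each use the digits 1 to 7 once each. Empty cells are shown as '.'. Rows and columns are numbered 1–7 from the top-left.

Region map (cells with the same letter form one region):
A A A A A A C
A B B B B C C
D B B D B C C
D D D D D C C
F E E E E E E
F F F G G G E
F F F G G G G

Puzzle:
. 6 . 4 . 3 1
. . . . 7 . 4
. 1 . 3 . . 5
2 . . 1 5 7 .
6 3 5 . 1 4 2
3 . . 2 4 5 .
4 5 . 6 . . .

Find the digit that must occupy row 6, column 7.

row 1, column 5 = 2: row 1 has {1,3,4,6}; col 5 has {1,4,5,7}; region has {3,4,6} → only 2 remains.
row 2, column 2 = 2: row 2 has {4,7}; col 2 has {1,3,5,6}; region has {1,7} → only 2 remains.
row 2, column 4 = 5: row 2 has {2,4,7}; col 4 has {1,2,3,4,6}; region has {1,2,7} → only 5 remains.
row 2, column 6 = 6: row 2 has {2,4,5,7}; col 6 has {3,4,5,7}; region has {1,4,5,7} → only 6 remains.
row 3, column 1 = 7: row 3 has {1,3,5}; col 1 has {2,3,4,6}; region has {1,2,3,5} → only 7 remains.
row 3, column 5 = 6: row 3 has {1,3,5,7}; col 5 has {1,2,4,5,7}; region has {1,2,5,7} → only 6 remains.
row 3, column 6 = 2: row 3 has {1,3,5,6,7}; col 6 has {3,4,5,6,7}; region has {1,4,5,6,7} → only 2 remains.
row 4, column 2 = 4: row 4 has {1,2,5,7}; col 2 has {1,2,3,5,6}; region has {1,2,3,5,7} → only 4 remains.
row 4, column 3 = 6: row 4 has {1,2,4,5,7}; col 3 has {5}; region has {1,2,3,4,5,7} → only 6 remains.
row 4, column 7 = 3: row 4 has {1,2,4,5,6,7}; col 7 has {1,2,4,5}; region has {1,2,4,5,6,7} → only 3 remains.
row 5, column 4 = 7: row 5 has {1,2,3,4,5,6}; col 4 has {1,2,3,4,5,6}; region has {1,2,3,4,5} → only 7 remains.
row 6, column 2 = 7: row 6 has {2,3,4,5}; col 2 has {1,2,3,4,5,6}; region has {3,4,5,6} → only 7 remains.
row 6, column 3 = 1: row 6 has {2,3,4,5,7}; col 3 has {5,6}; region has {3,4,5,6,7} → only 1 remains.
row 6, column 7 = 6: row 6 has {1,2,3,4,5,7}; col 7 has {1,2,3,4,5}; region has {1,2,3,4,5,7} → only 6 remains.

6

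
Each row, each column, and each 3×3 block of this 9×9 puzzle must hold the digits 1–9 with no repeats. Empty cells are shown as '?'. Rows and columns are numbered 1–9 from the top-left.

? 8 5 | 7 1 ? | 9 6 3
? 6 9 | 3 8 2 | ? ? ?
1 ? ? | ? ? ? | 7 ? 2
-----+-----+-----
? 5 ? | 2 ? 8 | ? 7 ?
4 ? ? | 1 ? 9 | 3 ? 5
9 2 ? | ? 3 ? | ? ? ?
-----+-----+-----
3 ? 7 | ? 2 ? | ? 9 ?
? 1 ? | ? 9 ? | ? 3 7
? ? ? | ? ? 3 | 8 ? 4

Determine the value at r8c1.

r1c1 = 2: row 1 has {1,3,5,6,7,8,9}; col 1 has {1,3,4,9}; box has {1,5,6,8,9} → only 2 remains.
r1c6 = 4: row 1 has {1,2,3,5,6,7,8,9}; col 6 has {2,3,8,9}; box has {1,2,3,7,8} → only 4 remains.
r2c1 = 7: row 2 has {2,3,6,8,9}; col 1 has {1,2,3,4,9}; box has {1,2,5,6,8,9} → only 7 remains.
r2c9 = 1: row 2 has {2,3,6,7,8,9}; col 9 has {2,3,4,5,7}; box has {2,3,6,7,9} → only 1 remains.
r4c1 = 6: row 4 has {2,5,7,8}; col 1 has {1,2,3,4,7,9}; box has {2,4,5,9} → only 6 remains.
r4c5 = 4: row 4 has {2,5,6,7,8}; col 5 has {1,2,3,8,9}; box has {1,2,3,8,9} → only 4 remains.
r4c7 = 1: row 4 has {2,4,5,6,7,8}; col 7 has {3,7,8,9}; box has {3,5,7} → only 1 remains.
r4c9 = 9: row 4 has {1,2,4,5,6,7,8}; col 9 has {1,2,3,4,5,7}; box has {1,3,5,7} → only 9 remains.
r5c2 = 7: row 5 has {1,3,4,5,9}; col 2 has {1,2,5,6,8}; box has {2,4,5,6,9} → only 7 remains.
r5c3 = 8: row 5 has {1,3,4,5,7,9}; col 3 has {5,7,9}; box has {2,4,5,6,7,9} → only 8 remains.
r5c5 = 6: row 5 has {1,3,4,5,7,8,9}; col 5 has {1,2,3,4,8,9}; box has {1,2,3,4,8,9} → only 6 remains.
r5c8 = 2: row 5 has {1,3,4,5,6,7,8,9}; col 8 has {3,6,7,9}; box has {1,3,5,7,9} → only 2 remains.
r6c3 = 1: row 6 has {2,3,9}; col 3 has {5,7,8,9}; box has {2,4,5,6,7,8,9} → only 1 remains.
r6c4 = 5: row 6 has {1,2,3,9}; col 4 has {1,2,3,7}; box has {1,2,3,4,6,8,9} → only 5 remains.
r6c6 = 7: row 6 has {1,2,3,5,9}; col 6 has {2,3,4,8,9}; box has {1,2,3,4,5,6,8,9} → only 7 remains.
r7c2 = 4: row 7 has {2,3,7,9}; col 2 has {1,2,5,6,7,8}; box has {1,3,7} → only 4 remains.
r7c9 = 6: row 7 has {2,3,4,7,9}; col 9 has {1,2,3,4,5,7,9}; box has {3,4,7,8,9} → only 6 remains.
r9c1 = 5: row 9 has {3,4,8}; col 1 has {1,2,3,4,6,7,9}; box has {1,3,4,7} → only 5 remains.
r9c2 = 9: row 9 has {3,4,5,8}; col 2 has {1,2,4,5,6,7,8}; box has {1,3,4,5,7} → only 9 remains.
r9c4 = 6: row 9 has {3,4,5,8,9}; col 4 has {1,2,3,5,7}; box has {2,3,9} → only 6 remains.
r9c5 = 7: row 9 has {3,4,5,6,8,9}; col 5 has {1,2,3,4,6,8,9}; box has {2,3,6,9} → only 7 remains.
r9c8 = 1: row 9 has {3,4,5,6,7,8,9}; col 8 has {2,3,6,7,9}; box has {3,4,6,7,8,9} → only 1 remains.
r3c2 = 3: row 3 has {1,2,7}; col 2 has {1,2,4,5,6,7,8,9}; box has {1,2,5,6,7,8,9} → only 3 remains.
r3c3 = 4: row 3 has {1,2,3,7}; col 3 has {1,5,7,8,9}; box has {1,2,3,5,6,7,8,9} → only 4 remains.
r3c4 = 9: row 3 has {1,2,3,4,7}; col 4 has {1,2,3,5,6,7}; box has {1,2,3,4,7,8} → only 9 remains.
r3c5 = 5: row 3 has {1,2,3,4,7,9}; col 5 has {1,2,3,4,6,7,8,9}; box has {1,2,3,4,7,8,9} → only 5 remains.
r3c6 = 6: row 3 has {1,2,3,4,5,7,9}; col 6 has {2,3,4,7,8,9}; box has {1,2,3,4,5,7,8,9} → only 6 remains.
r3c8 = 8: row 3 has {1,2,3,4,5,6,7,9}; col 8 has {1,2,3,6,7,9}; box has {1,2,3,6,7,9} → only 8 remains.
r4c3 = 3: row 4 has {1,2,4,5,6,7,8,9}; col 3 has {1,4,5,7,8,9}; box has {1,2,4,5,6,7,8,9} → only 3 remains.
r6c8 = 4: row 6 has {1,2,3,5,7,9}; col 8 has {1,2,3,6,7,8,9}; box has {1,2,3,5,7,9} → only 4 remains.
r6c9 = 8: row 6 has {1,2,3,4,5,7,9}; col 9 has {1,2,3,4,5,6,7,9}; box has {1,2,3,4,5,7,9} → only 8 remains.
r7c4 = 8: row 7 has {2,3,4,6,7,9}; col 4 has {1,2,3,5,6,7,9}; box has {2,3,6,7,9} → only 8 remains.
r7c7 = 5: row 7 has {2,3,4,6,7,8,9}; col 7 has {1,3,7,8,9}; box has {1,3,4,6,7,8,9} → only 5 remains.
r8c1 = 8: row 8 has {1,3,7,9}; col 1 has {1,2,3,4,5,6,7,9}; box has {1,3,4,5,7,9} → only 8 remains.

8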